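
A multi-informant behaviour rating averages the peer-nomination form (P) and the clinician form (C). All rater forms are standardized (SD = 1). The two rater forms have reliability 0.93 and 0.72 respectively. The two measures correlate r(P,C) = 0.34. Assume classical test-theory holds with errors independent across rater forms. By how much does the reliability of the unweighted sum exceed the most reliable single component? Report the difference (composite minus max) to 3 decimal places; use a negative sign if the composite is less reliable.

-0.061

Var(sum) = 2 + 0.68 = 2.68; true-score variance = 1.65 + 0.68 = 2.33; composite reliability = 0.8694.
Max component reliability = 0.9300.
Difference = 0.8694 − 0.9300 = -0.061.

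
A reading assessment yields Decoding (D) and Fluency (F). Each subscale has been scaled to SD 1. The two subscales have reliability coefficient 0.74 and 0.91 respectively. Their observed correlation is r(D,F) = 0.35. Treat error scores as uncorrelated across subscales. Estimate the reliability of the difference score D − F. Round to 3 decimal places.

0.731

Var(D−F) = 1 + 1 − 2·0.35 = 2 − 0.7 = 1.3.
Under uncorrelated errors the observed covariances equal the true-score covariances, so only the own-variance terms attenuate.
True-score variance = [0.74 + 0.91] − 0.7 = 1.65 − 0.7 = 0.95.
Reliability = 0.95 / 1.3 = 0.731.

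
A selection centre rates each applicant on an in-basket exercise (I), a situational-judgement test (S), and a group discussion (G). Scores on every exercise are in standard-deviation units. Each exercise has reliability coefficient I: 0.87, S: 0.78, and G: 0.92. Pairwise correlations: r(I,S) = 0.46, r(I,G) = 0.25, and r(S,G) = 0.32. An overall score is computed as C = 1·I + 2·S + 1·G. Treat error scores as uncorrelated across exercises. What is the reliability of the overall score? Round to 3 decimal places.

Var(C) = 1 + 2² + 1 + 2·[2·0.46 + 0.25 + 2·0.32] = 6 + 3.62 = 9.62.
Under uncorrelated errors the observed covariances equal the true-score covariances, so only the own-variance terms attenuate.
True-score variance = [0.87 + 2²·0.78 + 0.92] + 3.62 = 4.91 + 3.62 = 8.53.
Reliability = 8.53 / 9.62 = 0.887.

0.887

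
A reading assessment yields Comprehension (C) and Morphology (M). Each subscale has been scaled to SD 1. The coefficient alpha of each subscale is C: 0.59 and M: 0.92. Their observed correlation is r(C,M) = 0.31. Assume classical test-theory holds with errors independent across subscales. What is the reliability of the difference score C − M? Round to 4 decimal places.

0.6449

Var(C−M) = 1 + 1 − 2·0.31 = 2 − 0.62 = 1.38.
With uncorrelated errors the cross-covariances are all true-score covariance, so they carry over unchanged; only the diagonal terms shrink to ρᵢσᵢ².
True-score variance = [0.59 + 0.92] − 0.62 = 1.51 − 0.62 = 0.89.
Reliability = 0.89 / 1.38 = 0.6449.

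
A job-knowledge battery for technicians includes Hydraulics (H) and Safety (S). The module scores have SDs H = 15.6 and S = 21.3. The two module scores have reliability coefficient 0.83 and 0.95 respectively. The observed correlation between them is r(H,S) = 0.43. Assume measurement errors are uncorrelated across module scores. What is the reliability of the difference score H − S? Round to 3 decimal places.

0.844

Var(H−S) = 15.6² + 21.3² − 2·15.6·21.3·0.43 = 697.05 − 285.761 = 411.289.
Because errors are independent across components, Cov(Tᵢ,Tⱼ) = Cov(Xᵢ,Xⱼ); the off-diagonal part of the true-score variance is the same as above.
True-score variance = [15.6²·0.83 + 21.3²·0.95] − 285.761 = 632.994 − 285.761 = 347.234.
Reliability = 347.234 / 411.289 = 0.844.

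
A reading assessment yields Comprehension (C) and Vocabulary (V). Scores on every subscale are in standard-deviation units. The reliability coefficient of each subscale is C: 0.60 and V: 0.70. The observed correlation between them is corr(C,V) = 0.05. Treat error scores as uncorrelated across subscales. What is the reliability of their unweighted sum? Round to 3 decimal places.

0.667

Var(C+V) = 2 + 2·[0.05] = 2 + 0.1 = 2.1.
Under uncorrelated errors the observed covariances equal the true-score covariances, so only the own-variance terms attenuate.
True-score variance = [0.60 + 0.70] + 0.1 = 1.3 + 0.1 = 1.4.
Reliability = 1.4 / 2.1 = 0.667.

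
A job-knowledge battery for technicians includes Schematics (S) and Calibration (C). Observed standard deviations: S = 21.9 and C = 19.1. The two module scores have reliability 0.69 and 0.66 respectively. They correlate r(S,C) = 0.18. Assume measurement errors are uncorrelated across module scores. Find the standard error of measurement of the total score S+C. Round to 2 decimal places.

16.51

Var(total) = 844.42 + 150.584 = 995.004.
True-score variance = 571.706 + 150.584 = 722.29, so reliability = 0.7259.
Error variance = 995.004 − 722.29 = 272.715; SEM = √272.715 = 16.51.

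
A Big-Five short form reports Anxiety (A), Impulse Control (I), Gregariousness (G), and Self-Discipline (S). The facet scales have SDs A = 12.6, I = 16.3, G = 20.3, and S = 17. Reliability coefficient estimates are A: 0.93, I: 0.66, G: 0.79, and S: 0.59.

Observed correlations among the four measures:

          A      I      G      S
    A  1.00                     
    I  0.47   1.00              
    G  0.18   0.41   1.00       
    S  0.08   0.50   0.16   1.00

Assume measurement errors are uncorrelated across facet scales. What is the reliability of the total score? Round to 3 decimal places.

0.854

Var(A+I+G+S) = 12.6² + 16.3² + 20.3² + 17² + 2·[12.6·16.3·0.47 + 12.6·20.3·0.18 + 12.6·17·0.08 + 16.3·20.3·0.41 + 16.3·17·0.50 + 20.3·17·0.16] = 1125.54 + 978.272 = 2103.81.
Because errors are independent across components, Cov(Tᵢ,Tⱼ) = Cov(Xᵢ,Xⱼ); the off-diagonal part of the true-score variance is the same as above.
True-score variance = [12.6²·0.93 + 16.3²·0.66 + 20.3²·0.79 + 17²·0.59] + 978.272 = 819.063 + 978.272 = 1797.34.
Reliability = 1797.34 / 2103.81 = 0.854.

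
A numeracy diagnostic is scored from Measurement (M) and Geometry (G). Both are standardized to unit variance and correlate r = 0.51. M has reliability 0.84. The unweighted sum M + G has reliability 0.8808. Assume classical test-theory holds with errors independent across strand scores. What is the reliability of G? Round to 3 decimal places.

0.800

Var(M+G) = 2 + 2·0.51 = 3.020.
True-score variance = ρ_M + ρ_G + 2·0.51, so 0.8808 = (0.84 + ρ_G + 1.02) / 3.020.
ρ_G = 0.8808·3.020 − 0.84 − 1.02 = 0.800.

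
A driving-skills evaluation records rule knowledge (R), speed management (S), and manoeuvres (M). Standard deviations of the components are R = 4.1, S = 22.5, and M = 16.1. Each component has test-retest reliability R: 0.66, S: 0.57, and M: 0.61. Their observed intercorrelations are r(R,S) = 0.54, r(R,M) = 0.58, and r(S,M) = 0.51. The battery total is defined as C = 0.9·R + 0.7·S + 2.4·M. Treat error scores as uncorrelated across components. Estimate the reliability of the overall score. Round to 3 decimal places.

Var(C) = 0.9²·4.1² + 0.7²·22.5² + 2.4²·16.1² + 2·[0.63·4.1·22.5·0.54 + 2.16·4.1·16.1·0.58 + 1.68·22.5·16.1·0.51] = 1754.73 + 848.913 = 2603.64.
Under uncorrelated errors the observed covariances equal the true-score covariances, so only the own-variance terms attenuate.
True-score variance = [0.9²·4.1²·0.66 + 0.7²·22.5²·0.57 + 2.4²·16.1²·0.61] + 848.913 = 1061.14 + 848.913 = 1910.06.
Reliability = 1910.06 / 2603.64 = 0.734.

0.734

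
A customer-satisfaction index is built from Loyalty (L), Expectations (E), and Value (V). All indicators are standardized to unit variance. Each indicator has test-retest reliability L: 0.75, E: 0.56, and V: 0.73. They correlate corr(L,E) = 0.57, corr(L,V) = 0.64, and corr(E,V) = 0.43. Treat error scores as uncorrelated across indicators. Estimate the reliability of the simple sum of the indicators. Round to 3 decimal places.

0.847

Var(L+E+V) = 3 + 2·[0.57 + 0.64 + 0.43] = 3 + 3.28 = 6.28.
Because errors are independent across components, Cov(Tᵢ,Tⱼ) = Cov(Xᵢ,Xⱼ); the off-diagonal part of the true-score variance is the same as above.
True-score variance = [0.75 + 0.56 + 0.73] + 3.28 = 2.04 + 3.28 = 5.32.
Reliability = 5.32 / 6.28 = 0.847.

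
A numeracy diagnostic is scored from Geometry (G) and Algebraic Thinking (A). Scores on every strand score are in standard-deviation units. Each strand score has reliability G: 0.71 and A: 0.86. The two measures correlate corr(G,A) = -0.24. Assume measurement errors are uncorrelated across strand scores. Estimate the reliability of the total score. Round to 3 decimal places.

0.717

Var(G+A) = 2 + 2·[(-0.24)] = 2 − 0.48 = 1.52.
With uncorrelated errors the cross-covariances are all true-score covariance, so they carry over unchanged; only the diagonal terms shrink to ρᵢσᵢ².
True-score variance = [0.71 + 0.86] − 0.48 = 1.57 − 0.48 = 1.09.
Reliability = 1.09 / 1.52 = 0.717.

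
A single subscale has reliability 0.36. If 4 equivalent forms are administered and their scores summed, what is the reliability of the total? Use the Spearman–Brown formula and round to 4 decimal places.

0.6923

ρ_k = kρ / (1 + (k−1)ρ) = 4·0.36 / (1 + 3·0.36) = 1.440 / 2.080 = 0.6923.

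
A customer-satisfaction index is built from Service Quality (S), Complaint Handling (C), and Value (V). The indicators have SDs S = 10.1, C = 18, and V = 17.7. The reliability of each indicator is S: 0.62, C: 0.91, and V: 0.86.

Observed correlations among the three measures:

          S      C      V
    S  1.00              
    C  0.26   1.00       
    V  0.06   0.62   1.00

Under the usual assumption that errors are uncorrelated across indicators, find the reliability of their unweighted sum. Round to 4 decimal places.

Var(S+C+V) = 10.1² + 18² + 17.7² + 2·[10.1·18·0.26 + 10.1·17.7·0.06 + 18·17.7·0.62] = 739.3 + 511.052 = 1250.35.
Because errors are independent across components, Cov(Tᵢ,Tⱼ) = Cov(Xᵢ,Xⱼ); the off-diagonal part of the true-score variance is the same as above.
True-score variance = [10.1²·0.62 + 18²·0.91 + 17.7²·0.86] + 511.052 = 627.516 + 511.052 = 1138.57.
Reliability = 1138.57 / 1250.35 = 0.9106.

0.9106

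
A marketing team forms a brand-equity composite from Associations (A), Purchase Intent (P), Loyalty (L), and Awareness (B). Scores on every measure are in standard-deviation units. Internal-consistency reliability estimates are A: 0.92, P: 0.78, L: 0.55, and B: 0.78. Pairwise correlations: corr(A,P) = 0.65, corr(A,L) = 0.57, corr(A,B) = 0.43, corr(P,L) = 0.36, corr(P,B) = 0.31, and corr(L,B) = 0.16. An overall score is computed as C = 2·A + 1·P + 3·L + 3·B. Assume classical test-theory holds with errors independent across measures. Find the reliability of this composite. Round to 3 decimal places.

Var(C) = 2² + 1 + 3² + 3² + 2·[2·0.65 + 6·0.57 + 6·0.43 + 3·0.36 + 3·0.31 + 9·0.16] = 23 + 21.5 = 44.5.
Under uncorrelated errors the observed covariances equal the true-score covariances, so only the own-variance terms attenuate.
True-score variance = [2²·0.92 + 0.78 + 3²·0.55 + 3²·0.78] + 21.5 = 16.43 + 21.5 = 37.93.
Reliability = 37.93 / 44.5 = 0.852.

0.852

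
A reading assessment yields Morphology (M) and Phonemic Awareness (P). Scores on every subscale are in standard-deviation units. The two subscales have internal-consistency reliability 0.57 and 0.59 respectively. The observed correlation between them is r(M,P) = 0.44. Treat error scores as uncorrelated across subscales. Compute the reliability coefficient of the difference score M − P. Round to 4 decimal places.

0.2500

Var(M−P) = 1 + 1 − 2·0.44 = 2 − 0.88 = 1.12.
Because errors are independent across components, Cov(Tᵢ,Tⱼ) = Cov(Xᵢ,Xⱼ); the off-diagonal part of the true-score variance is the same as above.
True-score variance = [0.57 + 0.59] − 0.88 = 1.16 − 0.88 = 0.28.
Reliability = 0.28 / 1.12 = 0.2500.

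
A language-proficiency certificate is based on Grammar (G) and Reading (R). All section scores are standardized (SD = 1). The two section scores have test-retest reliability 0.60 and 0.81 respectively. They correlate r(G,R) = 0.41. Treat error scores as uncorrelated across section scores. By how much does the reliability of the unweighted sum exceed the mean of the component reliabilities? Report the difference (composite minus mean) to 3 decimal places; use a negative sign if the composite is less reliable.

0.086

Var(sum) = 2 + 0.82 = 2.82; true-score variance = 1.41 + 0.82 = 2.23; composite reliability = 0.7908.
Mean component reliability = 0.7050.
Difference = 0.7908 − 0.7050 = 0.086.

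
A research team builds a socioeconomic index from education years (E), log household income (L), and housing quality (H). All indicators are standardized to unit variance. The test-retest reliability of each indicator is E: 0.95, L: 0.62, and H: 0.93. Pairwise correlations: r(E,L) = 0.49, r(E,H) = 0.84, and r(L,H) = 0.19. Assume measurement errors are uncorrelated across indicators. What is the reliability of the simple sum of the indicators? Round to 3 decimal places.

Var(E+L+H) = 3 + 2·[0.49 + 0.84 + 0.19] = 3 + 3.04 = 6.04.
With uncorrelated errors the cross-covariances are all true-score covariance, so they carry over unchanged; only the diagonal terms shrink to ρᵢσᵢ².
True-score variance = [0.95 + 0.62 + 0.93] + 3.04 = 2.5 + 3.04 = 5.54.
Reliability = 5.54 / 6.04 = 0.917.

0.917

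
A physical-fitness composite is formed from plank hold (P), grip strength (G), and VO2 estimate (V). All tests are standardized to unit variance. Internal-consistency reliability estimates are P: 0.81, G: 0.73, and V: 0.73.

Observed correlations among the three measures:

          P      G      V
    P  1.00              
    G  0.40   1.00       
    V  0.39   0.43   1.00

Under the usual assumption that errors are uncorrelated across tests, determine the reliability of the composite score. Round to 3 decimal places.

0.866

Var(P+G+V) = 3 + 2·[0.40 + 0.39 + 0.43] = 3 + 2.44 = 5.44.
With uncorrelated errors the cross-covariances are all true-score covariance, so they carry over unchanged; only the diagonal terms shrink to ρᵢσᵢ².
True-score variance = [0.81 + 0.73 + 0.73] + 2.44 = 2.27 + 2.44 = 4.71.
Reliability = 4.71 / 5.44 = 0.866.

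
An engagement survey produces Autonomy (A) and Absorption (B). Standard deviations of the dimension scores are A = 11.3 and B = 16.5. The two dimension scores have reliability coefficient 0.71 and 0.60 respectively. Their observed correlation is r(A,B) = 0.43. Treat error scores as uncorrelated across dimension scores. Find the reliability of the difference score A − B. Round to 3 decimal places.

0.391

Var(A−B) = 11.3² + 16.5² − 2·11.3·16.5·0.43 = 399.94 − 160.347 = 239.593.
With uncorrelated errors the cross-covariances are all true-score covariance, so they carry over unchanged; only the diagonal terms shrink to ρᵢσᵢ².
True-score variance = [11.3²·0.71 + 16.5²·0.60] − 160.347 = 254.01 − 160.347 = 93.6629.
Reliability = 93.6629 / 239.593 = 0.391.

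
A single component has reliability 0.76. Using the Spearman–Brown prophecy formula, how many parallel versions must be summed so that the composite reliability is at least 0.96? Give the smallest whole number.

8

k ≥ ρ*(1−ρ₁)/(ρ₁(1−ρ*)) = 0.96·0.24 / (0.76·0.04) = 7.579.
Smallest integer k = 8.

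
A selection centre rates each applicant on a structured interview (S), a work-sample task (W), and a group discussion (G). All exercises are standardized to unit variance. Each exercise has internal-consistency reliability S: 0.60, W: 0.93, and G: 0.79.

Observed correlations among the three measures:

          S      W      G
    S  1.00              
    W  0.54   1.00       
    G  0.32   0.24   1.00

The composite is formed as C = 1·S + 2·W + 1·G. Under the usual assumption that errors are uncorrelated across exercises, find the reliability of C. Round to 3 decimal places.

0.909

Var(C) = 1 + 2² + 1 + 2·[2·0.54 + 0.32 + 2·0.24] = 6 + 3.76 = 9.76.
Because errors are independent across components, Cov(Tᵢ,Tⱼ) = Cov(Xᵢ,Xⱼ); the off-diagonal part of the true-score variance is the same as above.
True-score variance = [0.60 + 2²·0.93 + 0.79] + 3.76 = 5.11 + 3.76 = 8.87.
Reliability = 8.87 / 9.76 = 0.909.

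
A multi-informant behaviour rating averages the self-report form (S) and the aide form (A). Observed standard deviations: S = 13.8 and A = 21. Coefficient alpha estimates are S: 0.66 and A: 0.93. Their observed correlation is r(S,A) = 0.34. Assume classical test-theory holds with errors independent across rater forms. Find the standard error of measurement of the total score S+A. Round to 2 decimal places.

9.78

Var(total) = 631.44 + 197.064 = 828.504.
True-score variance = 535.82 + 197.064 = 732.884, so reliability = 0.8846.
Error variance = 828.504 − 732.884 = 95.6196; SEM = √95.6196 = 9.78.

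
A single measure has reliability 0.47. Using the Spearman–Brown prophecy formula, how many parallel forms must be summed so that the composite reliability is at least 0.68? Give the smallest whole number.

3

k ≥ ρ*(1−ρ₁)/(ρ₁(1−ρ*)) = 0.68·0.53 / (0.47·0.32) = 2.396.
Smallest integer k = 3.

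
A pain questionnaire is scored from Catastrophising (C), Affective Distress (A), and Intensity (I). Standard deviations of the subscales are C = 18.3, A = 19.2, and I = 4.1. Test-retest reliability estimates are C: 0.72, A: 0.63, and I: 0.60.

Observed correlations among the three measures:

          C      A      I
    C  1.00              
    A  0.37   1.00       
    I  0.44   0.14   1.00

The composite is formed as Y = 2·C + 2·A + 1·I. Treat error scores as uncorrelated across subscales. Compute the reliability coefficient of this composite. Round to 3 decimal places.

0.771

Var(Y) = 2²·18.3² + 2²·19.2² + 4.1² + 2·[4·18.3·19.2·0.37 + 2·18.3·4.1·0.44 + 2·19.2·4.1·0.14] = 2830.93 + 1216.16 = 4047.09.
With uncorrelated errors the cross-covariances are all true-score covariance, so they carry over unchanged; only the diagonal terms shrink to ρᵢσᵢ².
True-score variance = [2²·18.3²·0.72 + 2²·19.2²·0.63 + 4.1²·0.60] + 1216.16 = 1903.54 + 1216.16 = 3119.7.
Reliability = 3119.7 / 4047.09 = 0.771.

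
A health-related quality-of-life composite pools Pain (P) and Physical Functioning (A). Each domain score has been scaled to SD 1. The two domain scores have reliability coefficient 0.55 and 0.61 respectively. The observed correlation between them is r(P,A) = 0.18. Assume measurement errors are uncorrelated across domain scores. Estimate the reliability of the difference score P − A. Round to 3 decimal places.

Var(P−A) = 1 + 1 − 2·0.18 = 2 − 0.36 = 1.64.
With uncorrelated errors the cross-covariances are all true-score covariance, so they carry over unchanged; only the diagonal terms shrink to ρᵢσᵢ².
True-score variance = [0.55 + 0.61] − 0.36 = 1.16 − 0.36 = 0.8.
Reliability = 0.8 / 1.64 = 0.488.

0.488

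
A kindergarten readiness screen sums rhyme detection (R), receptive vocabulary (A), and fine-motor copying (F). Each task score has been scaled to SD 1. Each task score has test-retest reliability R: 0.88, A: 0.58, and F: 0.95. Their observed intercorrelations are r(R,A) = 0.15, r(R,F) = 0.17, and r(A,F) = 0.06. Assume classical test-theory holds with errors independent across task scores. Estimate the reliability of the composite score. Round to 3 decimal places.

Var(R+A+F) = 3 + 2·[0.15 + 0.17 + 0.06] = 3 + 0.76 = 3.76.
Under uncorrelated errors the observed covariances equal the true-score covariances, so only the own-variance terms attenuate.
True-score variance = [0.88 + 0.58 + 0.95] + 0.76 = 2.41 + 0.76 = 3.17.
Reliability = 3.17 / 3.76 = 0.843.

0.843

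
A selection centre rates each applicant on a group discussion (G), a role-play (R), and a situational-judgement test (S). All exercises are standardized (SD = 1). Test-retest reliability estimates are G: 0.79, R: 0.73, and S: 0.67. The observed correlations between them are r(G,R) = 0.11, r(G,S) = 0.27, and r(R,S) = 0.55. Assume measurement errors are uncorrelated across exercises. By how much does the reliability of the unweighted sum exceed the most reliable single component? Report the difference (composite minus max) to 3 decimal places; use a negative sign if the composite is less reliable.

0.043

Var(sum) = 3 + 1.86 = 4.86; true-score variance = 2.19 + 1.86 = 4.05; composite reliability = 0.8333.
Max component reliability = 0.7900.
Difference = 0.8333 − 0.7900 = 0.043.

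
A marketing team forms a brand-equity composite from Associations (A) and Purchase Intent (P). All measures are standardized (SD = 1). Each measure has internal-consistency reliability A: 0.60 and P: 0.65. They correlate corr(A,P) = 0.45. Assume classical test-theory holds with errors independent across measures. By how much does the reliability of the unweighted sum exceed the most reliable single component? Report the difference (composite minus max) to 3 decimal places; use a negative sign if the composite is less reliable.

0.091

Var(sum) = 2 + 0.9 = 2.9; true-score variance = 1.25 + 0.9 = 2.15; composite reliability = 0.7414.
Max component reliability = 0.6500.
Difference = 0.7414 − 0.6500 = 0.091.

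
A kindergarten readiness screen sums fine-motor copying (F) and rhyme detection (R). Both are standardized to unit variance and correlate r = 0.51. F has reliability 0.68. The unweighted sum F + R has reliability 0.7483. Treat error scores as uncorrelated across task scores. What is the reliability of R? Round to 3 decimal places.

0.560

Var(F+R) = 2 + 2·0.51 = 3.020.
True-score variance = ρ_F + ρ_R + 2·0.51, so 0.7483 = (0.68 + ρ_R + 1.02) / 3.020.
ρ_R = 0.7483·3.020 − 0.68 − 1.02 = 0.560.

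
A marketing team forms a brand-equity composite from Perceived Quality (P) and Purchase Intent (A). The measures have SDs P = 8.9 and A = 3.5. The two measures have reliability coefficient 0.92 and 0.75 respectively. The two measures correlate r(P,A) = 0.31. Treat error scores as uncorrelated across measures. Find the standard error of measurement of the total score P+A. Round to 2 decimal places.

Var(total) = 91.46 + 19.313 = 110.773.
True-score variance = 82.0607 + 19.313 = 101.374, so reliability = 0.9151.
Error variance = 110.773 − 101.374 = 9.3993; SEM = √9.3993 = 3.07.

3.07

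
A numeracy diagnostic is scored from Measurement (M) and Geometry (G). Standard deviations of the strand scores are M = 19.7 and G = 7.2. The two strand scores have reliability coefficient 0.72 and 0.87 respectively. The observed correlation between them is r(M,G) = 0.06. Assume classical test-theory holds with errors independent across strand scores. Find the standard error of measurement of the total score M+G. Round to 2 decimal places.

10.74

Var(total) = 439.93 + 17.0208 = 456.951.
True-score variance = 324.526 + 17.0208 = 341.546, so reliability = 0.7474.
Error variance = 456.951 − 341.546 = 115.404; SEM = √115.404 = 10.74.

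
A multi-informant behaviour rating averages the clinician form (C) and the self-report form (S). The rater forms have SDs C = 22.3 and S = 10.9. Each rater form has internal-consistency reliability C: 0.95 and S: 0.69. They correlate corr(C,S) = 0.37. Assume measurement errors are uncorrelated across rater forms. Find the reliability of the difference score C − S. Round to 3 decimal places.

Var(C−S) = 22.3² + 10.9² − 2·22.3·10.9·0.37 = 616.1 − 179.872 = 436.228.
Because errors are independent across components, Cov(Tᵢ,Tⱼ) = Cov(Xᵢ,Xⱼ); the off-diagonal part of the true-score variance is the same as above.
True-score variance = [22.3²·0.95 + 10.9²·0.69] − 179.872 = 554.404 − 179.872 = 374.533.
Reliability = 374.533 / 436.228 = 0.859.

0.859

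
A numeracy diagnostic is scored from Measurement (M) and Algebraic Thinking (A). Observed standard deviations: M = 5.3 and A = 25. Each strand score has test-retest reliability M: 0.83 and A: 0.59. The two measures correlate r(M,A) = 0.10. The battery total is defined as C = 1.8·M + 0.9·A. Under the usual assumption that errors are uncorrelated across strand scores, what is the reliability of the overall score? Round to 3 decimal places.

Var(C) = 1.8²·5.3² + 0.9²·25² + 2·[1.62·5.3·25·0.10] = 597.262 + 42.93 = 640.192.
Because errors are independent across components, Cov(Tᵢ,Tⱼ) = Cov(Xᵢ,Xⱼ); the off-diagonal part of the true-score variance is the same as above.
True-score variance = [1.8²·5.3²·0.83 + 0.9²·25²·0.59] + 42.93 = 374.227 + 42.93 = 417.157.
Reliability = 417.157 / 640.192 = 0.652.

0.652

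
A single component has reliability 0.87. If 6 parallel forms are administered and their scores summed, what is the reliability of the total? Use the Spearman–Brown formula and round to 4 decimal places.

ρ_k = kρ / (1 + (k−1)ρ) = 6·0.87 / (1 + 5·0.87) = 5.220 / 5.350 = 0.9757.

0.9757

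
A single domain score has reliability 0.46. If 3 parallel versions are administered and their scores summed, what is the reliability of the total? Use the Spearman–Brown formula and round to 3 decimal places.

ρ_k = kρ / (1 + (k−1)ρ) = 3·0.46 / (1 + 2·0.46) = 1.380 / 1.920 = 0.719.

0.719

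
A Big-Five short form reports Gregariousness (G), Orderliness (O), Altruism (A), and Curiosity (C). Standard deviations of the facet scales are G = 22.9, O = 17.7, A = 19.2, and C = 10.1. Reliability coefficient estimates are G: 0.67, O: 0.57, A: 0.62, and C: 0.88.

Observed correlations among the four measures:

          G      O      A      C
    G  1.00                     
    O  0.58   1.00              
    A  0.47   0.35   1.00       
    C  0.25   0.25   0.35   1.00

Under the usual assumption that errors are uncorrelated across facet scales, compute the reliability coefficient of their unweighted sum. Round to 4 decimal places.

Var(G+O+A+C) = 22.9² + 17.7² + 19.2² + 10.1² + 2·[22.9·17.7·0.58 + 22.9·19.2·0.47 + 22.9·10.1·0.25 + 17.7·19.2·0.35 + 17.7·10.1·0.25 + 19.2·10.1·0.35] = 1308.35 + 1462.14 = 2770.49.
Under uncorrelated errors the observed covariances equal the true-score covariances, so only the own-variance terms attenuate.
True-score variance = [22.9²·0.67 + 17.7²·0.57 + 19.2²·0.62 + 10.1²·0.88] + 1462.14 = 848.256 + 1462.14 = 2310.4.
Reliability = 2310.4 / 2770.49 = 0.8339.

0.8339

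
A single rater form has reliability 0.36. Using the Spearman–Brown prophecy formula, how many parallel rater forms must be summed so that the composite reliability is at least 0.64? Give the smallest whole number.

4

k ≥ ρ*(1−ρ₁)/(ρ₁(1−ρ*)) = 0.64·0.64 / (0.36·0.36) = 3.160.
Smallest integer k = 4.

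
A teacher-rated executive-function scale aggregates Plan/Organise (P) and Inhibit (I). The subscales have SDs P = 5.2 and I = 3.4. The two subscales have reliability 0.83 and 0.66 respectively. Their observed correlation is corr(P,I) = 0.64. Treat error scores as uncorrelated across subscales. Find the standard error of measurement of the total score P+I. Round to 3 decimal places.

2.920

Var(total) = 38.6 + 22.6304 = 61.2304.
True-score variance = 30.0728 + 22.6304 = 52.7032, so reliability = 0.8607.
Error variance = 61.2304 − 52.7032 = 8.5272; SEM = √8.5272 = 2.920.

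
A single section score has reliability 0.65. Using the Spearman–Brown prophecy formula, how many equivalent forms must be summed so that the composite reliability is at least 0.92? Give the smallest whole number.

7

k ≥ ρ*(1−ρ₁)/(ρ₁(1−ρ*)) = 0.92·0.35 / (0.65·0.08) = 6.192.
Smallest integer k = 7.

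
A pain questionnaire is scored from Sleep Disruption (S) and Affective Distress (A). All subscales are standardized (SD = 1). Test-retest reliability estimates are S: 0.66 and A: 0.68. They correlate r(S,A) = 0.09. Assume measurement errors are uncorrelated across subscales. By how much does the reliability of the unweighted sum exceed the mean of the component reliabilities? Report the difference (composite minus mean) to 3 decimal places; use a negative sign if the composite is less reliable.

Var(sum) = 2 + 0.18 = 2.18; true-score variance = 1.34 + 0.18 = 1.52; composite reliability = 0.6972.
Mean component reliability = 0.6700.
Difference = 0.6972 − 0.6700 = 0.027.

0.027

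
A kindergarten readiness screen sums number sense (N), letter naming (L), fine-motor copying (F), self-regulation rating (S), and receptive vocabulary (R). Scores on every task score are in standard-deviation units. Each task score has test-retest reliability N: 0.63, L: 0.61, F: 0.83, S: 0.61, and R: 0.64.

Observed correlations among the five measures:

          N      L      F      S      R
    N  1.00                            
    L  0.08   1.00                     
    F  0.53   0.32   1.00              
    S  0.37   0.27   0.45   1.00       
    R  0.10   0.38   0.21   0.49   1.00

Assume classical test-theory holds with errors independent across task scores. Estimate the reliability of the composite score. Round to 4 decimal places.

Var(N+L+F+S+R) = 5 + 2·[0.08 + 0.53 + 0.37 + 0.10 + 0.32 + 0.27 + 0.38 + 0.45 + 0.21 + 0.49] = 5 + 6.4 = 11.4.
With uncorrelated errors the cross-covariances are all true-score covariance, so they carry over unchanged; only the diagonal terms shrink to ρᵢσᵢ².
True-score variance = [0.63 + 0.61 + 0.83 + 0.61 + 0.64] + 6.4 = 3.32 + 6.4 = 9.72.
Reliability = 9.72 / 11.4 = 0.8526.

0.8526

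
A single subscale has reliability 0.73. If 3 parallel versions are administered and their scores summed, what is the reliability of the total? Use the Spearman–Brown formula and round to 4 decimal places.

0.8902

ρ_k = kρ / (1 + (k−1)ρ) = 3·0.73 / (1 + 2·0.73) = 2.190 / 2.460 = 0.8902.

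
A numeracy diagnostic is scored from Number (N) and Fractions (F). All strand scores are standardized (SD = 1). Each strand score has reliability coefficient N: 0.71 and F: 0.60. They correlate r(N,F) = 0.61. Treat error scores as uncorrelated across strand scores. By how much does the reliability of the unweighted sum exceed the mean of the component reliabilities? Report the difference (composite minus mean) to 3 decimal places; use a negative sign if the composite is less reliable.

0.131

Var(sum) = 2 + 1.22 = 3.22; true-score variance = 1.31 + 1.22 = 2.53; composite reliability = 0.7857.
Mean component reliability = 0.6550.
Difference = 0.7857 − 0.6550 = 0.131.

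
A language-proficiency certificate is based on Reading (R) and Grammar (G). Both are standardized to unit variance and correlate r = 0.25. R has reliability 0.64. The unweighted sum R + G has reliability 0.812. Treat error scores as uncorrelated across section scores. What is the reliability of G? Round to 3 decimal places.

0.890

Var(R+G) = 2 + 2·0.25 = 2.500.
True-score variance = ρ_R + ρ_G + 2·0.25, so 0.812 = (0.64 + ρ_G + 0.50) / 2.500.
ρ_G = 0.812·2.500 − 0.64 − 0.50 = 0.890.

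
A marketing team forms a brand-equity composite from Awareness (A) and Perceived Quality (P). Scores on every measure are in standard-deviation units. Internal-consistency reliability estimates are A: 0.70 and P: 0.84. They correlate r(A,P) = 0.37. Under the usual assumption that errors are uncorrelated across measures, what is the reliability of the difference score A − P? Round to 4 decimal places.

Var(A−P) = 1 + 1 − 2·0.37 = 2 − 0.74 = 1.26.
With uncorrelated errors the cross-covariances are all true-score covariance, so they carry over unchanged; only the diagonal terms shrink to ρᵢσᵢ².
True-score variance = [0.70 + 0.84] − 0.74 = 1.54 − 0.74 = 0.8.
Reliability = 0.8 / 1.26 = 0.6349.

0.6349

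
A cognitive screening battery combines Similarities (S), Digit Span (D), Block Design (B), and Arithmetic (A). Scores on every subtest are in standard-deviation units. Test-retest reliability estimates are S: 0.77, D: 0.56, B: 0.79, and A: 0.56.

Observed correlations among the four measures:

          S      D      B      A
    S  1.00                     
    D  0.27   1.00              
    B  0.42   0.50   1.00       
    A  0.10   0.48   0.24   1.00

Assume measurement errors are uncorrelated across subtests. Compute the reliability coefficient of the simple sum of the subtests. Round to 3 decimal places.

0.835

Var(S+D+B+A) = 4 + 2·[0.27 + 0.42 + 0.10 + 0.50 + 0.48 + 0.24] = 4 + 4.02 = 8.02.
Because errors are independent across components, Cov(Tᵢ,Tⱼ) = Cov(Xᵢ,Xⱼ); the off-diagonal part of the true-score variance is the same as above.
True-score variance = [0.77 + 0.56 + 0.79 + 0.56] + 4.02 = 2.68 + 4.02 = 6.7.
Reliability = 6.7 / 8.02 = 0.835.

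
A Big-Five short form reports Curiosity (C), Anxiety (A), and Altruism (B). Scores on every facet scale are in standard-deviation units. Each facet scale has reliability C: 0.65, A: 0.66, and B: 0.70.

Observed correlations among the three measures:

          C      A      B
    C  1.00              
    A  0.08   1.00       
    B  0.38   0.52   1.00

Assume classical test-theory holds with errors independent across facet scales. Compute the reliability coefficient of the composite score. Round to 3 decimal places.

0.800

Var(C+A+B) = 3 + 2·[0.08 + 0.38 + 0.52] = 3 + 1.96 = 4.96.
Under uncorrelated errors the observed covariances equal the true-score covariances, so only the own-variance terms attenuate.
True-score variance = [0.65 + 0.66 + 0.70] + 1.96 = 2.01 + 1.96 = 3.97.
Reliability = 3.97 / 4.96 = 0.800.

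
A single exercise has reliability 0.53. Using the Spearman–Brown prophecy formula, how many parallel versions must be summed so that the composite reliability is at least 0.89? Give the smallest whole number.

k ≥ ρ*(1−ρ₁)/(ρ₁(1−ρ*)) = 0.89·0.47 / (0.53·0.11) = 7.175.
Smallest integer k = 8.

8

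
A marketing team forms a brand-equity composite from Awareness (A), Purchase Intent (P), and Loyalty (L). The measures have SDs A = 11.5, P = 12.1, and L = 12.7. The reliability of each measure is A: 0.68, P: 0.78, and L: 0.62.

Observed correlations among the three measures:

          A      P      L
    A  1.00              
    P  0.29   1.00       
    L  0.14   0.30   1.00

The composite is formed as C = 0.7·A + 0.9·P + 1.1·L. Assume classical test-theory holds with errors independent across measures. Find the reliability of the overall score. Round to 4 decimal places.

Var(C) = 0.7²·11.5² + 0.9²·12.1² + 1.1²·12.7² + 2·[0.63·11.5·12.1·0.29 + 0.77·11.5·12.7·0.14 + 0.99·12.1·12.7·0.30] = 378.556 + 173.614 = 552.169.
Because errors are independent across components, Cov(Tᵢ,Tⱼ) = Cov(Xᵢ,Xⱼ); the off-diagonal part of the true-score variance is the same as above.
True-score variance = [0.7²·11.5²·0.68 + 0.9²·12.1²·0.78 + 1.1²·12.7²·0.62] + 173.614 = 257.567 + 173.614 = 431.181.
Reliability = 431.181 / 552.169 = 0.7809.

0.7809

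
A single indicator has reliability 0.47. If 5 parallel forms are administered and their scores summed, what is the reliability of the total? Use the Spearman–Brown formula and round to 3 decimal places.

ρ_k = kρ / (1 + (k−1)ρ) = 5·0.47 / (1 + 4·0.47) = 2.350 / 2.880 = 0.816.

0.816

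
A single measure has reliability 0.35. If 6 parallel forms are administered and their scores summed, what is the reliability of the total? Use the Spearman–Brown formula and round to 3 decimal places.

0.764

ρ_k = kρ / (1 + (k−1)ρ) = 6·0.35 / (1 + 5·0.35) = 2.100 / 2.750 = 0.764.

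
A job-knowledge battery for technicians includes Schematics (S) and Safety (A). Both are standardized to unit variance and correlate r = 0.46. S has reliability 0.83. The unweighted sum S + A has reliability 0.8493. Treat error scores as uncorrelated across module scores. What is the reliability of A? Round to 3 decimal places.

Var(S+A) = 2 + 2·0.46 = 2.920.
True-score variance = ρ_S + ρ_A + 2·0.46, so 0.8493 = (0.83 + ρ_A + 0.92) / 2.920.
ρ_A = 0.8493·2.920 − 0.83 − 0.92 = 0.730.

0.730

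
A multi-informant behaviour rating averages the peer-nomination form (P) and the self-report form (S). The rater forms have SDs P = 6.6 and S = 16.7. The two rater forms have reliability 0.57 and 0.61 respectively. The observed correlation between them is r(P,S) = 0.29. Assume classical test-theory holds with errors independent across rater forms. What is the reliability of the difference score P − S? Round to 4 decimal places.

Var(P−S) = 6.6² + 16.7² − 2·6.6·16.7·0.29 = 322.45 − 63.9276 = 258.522.
Under uncorrelated errors the observed covariances equal the true-score covariances, so only the own-variance terms attenuate.
True-score variance = [6.6²·0.57 + 16.7²·0.61] − 63.9276 = 194.952 − 63.9276 = 131.024.
Reliability = 131.024 / 258.522 = 0.5068.

0.5068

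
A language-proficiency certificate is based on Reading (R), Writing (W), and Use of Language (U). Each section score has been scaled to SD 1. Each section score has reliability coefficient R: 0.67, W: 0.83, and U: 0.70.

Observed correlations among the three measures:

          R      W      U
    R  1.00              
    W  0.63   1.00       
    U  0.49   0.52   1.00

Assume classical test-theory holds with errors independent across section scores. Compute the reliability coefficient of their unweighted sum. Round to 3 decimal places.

Var(R+W+U) = 3 + 2·[0.63 + 0.49 + 0.52] = 3 + 3.28 = 6.28.
Under uncorrelated errors the observed covariances equal the true-score covariances, so only the own-variance terms attenuate.
True-score variance = [0.67 + 0.83 + 0.70] + 3.28 = 2.2 + 3.28 = 5.48.
Reliability = 5.48 / 6.28 = 0.873.

0.873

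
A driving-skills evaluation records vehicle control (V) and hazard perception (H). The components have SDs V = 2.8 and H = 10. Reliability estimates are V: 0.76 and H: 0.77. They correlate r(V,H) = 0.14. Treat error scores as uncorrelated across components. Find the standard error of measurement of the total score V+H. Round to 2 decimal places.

4.99

Var(total) = 107.84 + 7.84 = 115.68.
True-score variance = 82.9584 + 7.84 = 90.7984, so reliability = 0.7849.
Error variance = 115.68 − 90.7984 = 24.8816; SEM = √24.8816 = 4.99.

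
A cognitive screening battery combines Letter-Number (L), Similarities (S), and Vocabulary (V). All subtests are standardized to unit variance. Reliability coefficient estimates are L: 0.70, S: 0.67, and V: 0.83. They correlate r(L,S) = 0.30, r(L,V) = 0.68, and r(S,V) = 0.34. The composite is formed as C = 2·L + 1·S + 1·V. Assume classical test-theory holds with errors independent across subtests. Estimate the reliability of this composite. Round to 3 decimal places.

0.840

Var(C) = 2² + 1 + 1 + 2·[2·0.30 + 2·0.68 + 0.34] = 6 + 4.6 = 10.6.
With uncorrelated errors the cross-covariances are all true-score covariance, so they carry over unchanged; only the diagonal terms shrink to ρᵢσᵢ².
True-score variance = [2²·0.70 + 0.67 + 0.83] + 4.6 = 4.3 + 4.6 = 8.9.
Reliability = 8.9 / 10.6 = 0.840.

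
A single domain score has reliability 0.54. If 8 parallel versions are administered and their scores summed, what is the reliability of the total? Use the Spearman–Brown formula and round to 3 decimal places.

ρ_k = kρ / (1 + (k−1)ρ) = 8·0.54 / (1 + 7·0.54) = 4.320 / 4.780 = 0.904.

0.904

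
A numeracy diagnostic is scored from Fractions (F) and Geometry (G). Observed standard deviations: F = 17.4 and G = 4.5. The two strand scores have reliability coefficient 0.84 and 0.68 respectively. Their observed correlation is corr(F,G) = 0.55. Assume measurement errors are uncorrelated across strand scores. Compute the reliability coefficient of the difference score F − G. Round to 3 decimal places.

Var(F−G) = 17.4² + 4.5² − 2·17.4·4.5·0.55 = 323.01 − 86.13 = 236.88.
With uncorrelated errors the cross-covariances are all true-score covariance, so they carry over unchanged; only the diagonal terms shrink to ρᵢσᵢ².
True-score variance = [17.4²·0.84 + 4.5²·0.68] − 86.13 = 268.088 − 86.13 = 181.958.
Reliability = 181.958 / 236.88 = 0.768.

0.768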